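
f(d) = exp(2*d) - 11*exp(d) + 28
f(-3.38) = 27.63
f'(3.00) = 585.92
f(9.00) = 65570863.21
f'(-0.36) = -6.70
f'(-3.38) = -0.37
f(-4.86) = 27.91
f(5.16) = 28445.45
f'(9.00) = 131230804.35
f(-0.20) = 19.66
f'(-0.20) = -7.67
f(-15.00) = 28.00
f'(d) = 2*exp(2*d) - 11*exp(d)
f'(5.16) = 58750.71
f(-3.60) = 27.70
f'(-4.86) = -0.09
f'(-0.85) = -4.34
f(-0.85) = 23.48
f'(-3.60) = -0.30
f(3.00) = 210.49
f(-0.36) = 20.81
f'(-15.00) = 0.00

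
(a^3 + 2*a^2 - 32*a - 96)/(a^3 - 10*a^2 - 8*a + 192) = (a + 4)/(a - 8)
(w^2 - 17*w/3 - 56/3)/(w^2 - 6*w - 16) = (w + 7/3)/(w + 2)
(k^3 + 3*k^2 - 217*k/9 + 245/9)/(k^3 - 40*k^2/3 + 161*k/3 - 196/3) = (3*k^2 + 16*k - 35)/(3*(k^2 - 11*k + 28))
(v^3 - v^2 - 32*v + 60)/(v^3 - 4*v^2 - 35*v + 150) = (v - 2)/(v - 5)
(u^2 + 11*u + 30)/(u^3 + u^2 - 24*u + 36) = (u + 5)/(u^2 - 5*u + 6)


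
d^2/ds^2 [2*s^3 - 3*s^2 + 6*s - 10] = 12*s - 6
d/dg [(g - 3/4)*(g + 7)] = 2*g + 25/4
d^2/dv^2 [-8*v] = 0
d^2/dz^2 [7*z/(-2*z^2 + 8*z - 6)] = 7*(-4*z*(z - 2)^2 + (3*z - 4)*(z^2 - 4*z + 3))/(z^2 - 4*z + 3)^3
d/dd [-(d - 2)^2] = 4 - 2*d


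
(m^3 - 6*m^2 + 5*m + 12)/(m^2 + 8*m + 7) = (m^2 - 7*m + 12)/(m + 7)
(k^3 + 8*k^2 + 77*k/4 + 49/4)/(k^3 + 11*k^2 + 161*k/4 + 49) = (k + 1)/(k + 4)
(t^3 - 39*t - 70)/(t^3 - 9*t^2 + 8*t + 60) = (t^2 - 2*t - 35)/(t^2 - 11*t + 30)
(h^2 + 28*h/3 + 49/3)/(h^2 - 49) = (h + 7/3)/(h - 7)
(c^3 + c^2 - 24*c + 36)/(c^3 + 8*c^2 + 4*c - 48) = (c - 3)/(c + 4)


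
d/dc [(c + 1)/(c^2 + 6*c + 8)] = (c^2 + 6*c - 2*(c + 1)*(c + 3) + 8)/(c^2 + 6*c + 8)^2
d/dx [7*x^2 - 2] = 14*x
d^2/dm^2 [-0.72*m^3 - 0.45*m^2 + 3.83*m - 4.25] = -4.32*m - 0.9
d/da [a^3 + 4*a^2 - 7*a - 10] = 3*a^2 + 8*a - 7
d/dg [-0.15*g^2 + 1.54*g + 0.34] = 1.54 - 0.3*g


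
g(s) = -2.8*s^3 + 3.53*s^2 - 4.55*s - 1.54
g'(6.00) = -264.59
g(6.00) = -506.56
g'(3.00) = -58.97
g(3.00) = -59.02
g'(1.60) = -14.76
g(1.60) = -11.25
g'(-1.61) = -37.69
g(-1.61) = 26.62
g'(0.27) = -3.26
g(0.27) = -2.57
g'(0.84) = -4.55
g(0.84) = -4.53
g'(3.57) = -86.40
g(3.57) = -100.19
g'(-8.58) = -683.50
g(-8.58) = 2065.93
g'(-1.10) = -22.48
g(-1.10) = 11.46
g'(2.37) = -35.00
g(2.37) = -29.77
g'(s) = -8.4*s^2 + 7.06*s - 4.55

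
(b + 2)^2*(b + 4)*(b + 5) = b^4 + 13*b^3 + 60*b^2 + 116*b + 80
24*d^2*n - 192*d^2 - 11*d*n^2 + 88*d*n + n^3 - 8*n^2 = (-8*d + n)*(-3*d + n)*(n - 8)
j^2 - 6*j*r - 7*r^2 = (j - 7*r)*(j + r)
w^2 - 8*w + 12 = (w - 6)*(w - 2)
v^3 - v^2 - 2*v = v*(v - 2)*(v + 1)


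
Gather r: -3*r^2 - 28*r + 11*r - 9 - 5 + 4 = -3*r^2 - 17*r - 10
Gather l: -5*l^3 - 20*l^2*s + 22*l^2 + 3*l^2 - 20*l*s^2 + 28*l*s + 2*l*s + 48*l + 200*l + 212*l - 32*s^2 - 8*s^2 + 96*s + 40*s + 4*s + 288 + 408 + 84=-5*l^3 + l^2*(25 - 20*s) + l*(-20*s^2 + 30*s + 460) - 40*s^2 + 140*s + 780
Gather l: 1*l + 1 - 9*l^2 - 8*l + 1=-9*l^2 - 7*l + 2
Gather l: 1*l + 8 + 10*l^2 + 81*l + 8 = 10*l^2 + 82*l + 16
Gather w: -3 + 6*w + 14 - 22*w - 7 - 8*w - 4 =-24*w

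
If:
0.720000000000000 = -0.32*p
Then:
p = -2.25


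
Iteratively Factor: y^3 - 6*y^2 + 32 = (y - 4)*(y^2 - 2*y - 8) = (y - 4)*(y + 2)*(y - 4)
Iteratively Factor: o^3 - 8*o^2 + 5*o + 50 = (o + 2)*(o^2 - 10*o + 25) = (o - 5)*(o + 2)*(o - 5)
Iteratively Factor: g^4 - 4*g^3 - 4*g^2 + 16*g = (g - 2)*(g^3 - 2*g^2 - 8*g) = (g - 2)*(g + 2)*(g^2 - 4*g) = g*(g - 2)*(g + 2)*(g - 4)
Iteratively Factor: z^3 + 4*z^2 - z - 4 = (z + 4)*(z^2 - 1) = (z + 1)*(z + 4)*(z - 1)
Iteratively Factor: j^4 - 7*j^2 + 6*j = (j - 2)*(j^3 + 2*j^2 - 3*j) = (j - 2)*(j + 3)*(j^2 - j) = j*(j - 2)*(j + 3)*(j - 1)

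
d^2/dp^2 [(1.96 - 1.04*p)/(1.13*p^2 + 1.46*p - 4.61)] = (-(1.04*p - 1.96)*(2.26*p + 1.46)*(4.52*p + 2.92) + (7.0512*p - 1.3928)*(1.13*p^2 + 1.46*p - 4.61))/(1.13*p^2 + 1.46*p - 4.61)^3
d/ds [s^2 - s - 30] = 2*s - 1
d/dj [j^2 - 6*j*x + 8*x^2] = 2*j - 6*x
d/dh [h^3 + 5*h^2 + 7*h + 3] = 3*h^2 + 10*h + 7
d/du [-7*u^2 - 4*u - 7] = -14*u - 4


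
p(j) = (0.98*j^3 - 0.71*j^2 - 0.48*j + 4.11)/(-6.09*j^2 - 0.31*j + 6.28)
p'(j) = (12.18*j + 0.31)*(0.98*j^3 - 0.71*j^2 - 0.48*j + 4.11)/(-6.09*j^2 - 0.31*j + 6.28)^2 + (2.94*j^2 - 1.42*j - 0.48)/(-6.09*j^2 - 0.31*j + 6.28)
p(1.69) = -0.52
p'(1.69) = 0.45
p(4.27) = -0.62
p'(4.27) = -0.14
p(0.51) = 0.84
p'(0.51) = 1.11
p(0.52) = 0.85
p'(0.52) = 1.17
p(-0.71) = 1.09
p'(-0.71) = -2.07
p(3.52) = -0.52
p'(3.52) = -0.12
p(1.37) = -0.83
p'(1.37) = 1.98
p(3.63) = -0.53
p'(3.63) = -0.13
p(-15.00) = 2.54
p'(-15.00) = -0.16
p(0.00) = 0.65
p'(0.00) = -0.04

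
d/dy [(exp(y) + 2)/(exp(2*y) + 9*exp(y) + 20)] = (-(exp(y) + 2)*(2*exp(y) + 9) + exp(2*y) + 9*exp(y) + 20)*exp(y)/(exp(2*y) + 9*exp(y) + 20)^2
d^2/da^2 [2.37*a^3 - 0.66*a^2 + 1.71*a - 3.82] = 14.22*a - 1.32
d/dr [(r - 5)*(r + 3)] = 2*r - 2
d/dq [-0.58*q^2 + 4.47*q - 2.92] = 4.47 - 1.16*q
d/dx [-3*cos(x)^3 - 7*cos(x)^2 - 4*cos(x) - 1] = (9*cos(x)^2 + 14*cos(x) + 4)*sin(x)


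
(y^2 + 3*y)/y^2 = (y + 3)/y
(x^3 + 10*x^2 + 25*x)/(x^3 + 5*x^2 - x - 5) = x*(x + 5)/(x^2 - 1)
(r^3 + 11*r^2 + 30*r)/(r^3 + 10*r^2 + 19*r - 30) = r/(r - 1)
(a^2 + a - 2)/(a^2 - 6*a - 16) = (a - 1)/(a - 8)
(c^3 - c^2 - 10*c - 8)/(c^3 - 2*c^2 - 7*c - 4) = (c + 2)/(c + 1)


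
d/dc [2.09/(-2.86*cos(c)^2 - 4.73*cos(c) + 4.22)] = -(11.9548*cos(c) + 9.8857)*sin(c)/(2.86*cos(c)^2 + 4.73*cos(c) - 4.22)^2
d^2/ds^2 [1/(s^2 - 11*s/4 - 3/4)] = 8*(16*s^2 - 44*s - (8*s - 11)^2 - 12)/(-4*s^2 + 11*s + 3)^3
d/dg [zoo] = 0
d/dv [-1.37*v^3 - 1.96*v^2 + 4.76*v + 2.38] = -4.11*v^2 - 3.92*v + 4.76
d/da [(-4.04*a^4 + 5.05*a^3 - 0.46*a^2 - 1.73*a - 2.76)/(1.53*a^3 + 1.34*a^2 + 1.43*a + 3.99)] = (-6.1812*a^6 - 10.8272*a^5 - 9.8608*a^4 - 44.7416*a^3 + 74.7773*a^2 + 3.726*a - 2.9559)/(2.3409*a^6 + 4.1004*a^5 + 6.1714*a^4 + 16.0418*a^3 + 12.7381*a^2 + 11.4114*a + 15.9201)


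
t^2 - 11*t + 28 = (t - 7)*(t - 4)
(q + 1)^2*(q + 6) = q^3 + 8*q^2 + 13*q + 6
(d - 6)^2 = d^2 - 12*d + 36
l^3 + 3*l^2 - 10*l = l*(l - 2)*(l + 5)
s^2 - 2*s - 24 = (s - 6)*(s + 4)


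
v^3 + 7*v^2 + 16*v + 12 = (v + 2)^2*(v + 3)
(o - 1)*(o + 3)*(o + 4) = o^3 + 6*o^2 + 5*o - 12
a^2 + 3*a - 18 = (a - 3)*(a + 6)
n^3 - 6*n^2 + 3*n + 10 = (n - 5)*(n - 2)*(n + 1)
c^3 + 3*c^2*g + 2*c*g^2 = c*(c + g)*(c + 2*g)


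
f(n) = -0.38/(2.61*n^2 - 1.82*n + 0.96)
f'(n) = -0.38*(1.82 - 5.22*n)/(2.61*n^2 - 1.82*n + 0.96)^2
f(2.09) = -0.04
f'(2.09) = 0.05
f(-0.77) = -0.10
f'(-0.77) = -0.15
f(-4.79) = -0.01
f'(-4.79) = -0.00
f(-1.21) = -0.05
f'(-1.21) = -0.06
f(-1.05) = -0.07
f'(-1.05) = -0.08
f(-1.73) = -0.03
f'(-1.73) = -0.03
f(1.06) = -0.19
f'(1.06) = 0.37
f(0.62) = -0.46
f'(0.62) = 0.77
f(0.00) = -0.40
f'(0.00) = -0.75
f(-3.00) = -0.01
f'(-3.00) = -0.01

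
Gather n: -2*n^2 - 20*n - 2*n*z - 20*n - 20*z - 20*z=-2*n^2 + n*(-2*z - 40) - 40*z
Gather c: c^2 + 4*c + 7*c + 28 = c^2 + 11*c + 28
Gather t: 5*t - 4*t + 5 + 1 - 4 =t + 2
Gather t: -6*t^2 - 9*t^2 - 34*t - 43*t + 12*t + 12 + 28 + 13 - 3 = -15*t^2 - 65*t + 50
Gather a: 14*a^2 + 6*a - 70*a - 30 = 14*a^2 - 64*a - 30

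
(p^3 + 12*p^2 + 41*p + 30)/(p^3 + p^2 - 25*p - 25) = (p + 6)/(p - 5)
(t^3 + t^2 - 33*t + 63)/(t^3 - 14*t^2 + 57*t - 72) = (t + 7)/(t - 8)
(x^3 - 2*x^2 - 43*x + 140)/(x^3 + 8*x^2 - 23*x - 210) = (x - 4)/(x + 6)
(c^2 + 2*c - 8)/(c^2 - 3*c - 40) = (-c^2 - 2*c + 8)/(-c^2 + 3*c + 40)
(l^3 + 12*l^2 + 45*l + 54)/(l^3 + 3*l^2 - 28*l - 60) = (l^2 + 6*l + 9)/(l^2 - 3*l - 10)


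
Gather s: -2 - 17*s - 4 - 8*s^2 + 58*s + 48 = -8*s^2 + 41*s + 42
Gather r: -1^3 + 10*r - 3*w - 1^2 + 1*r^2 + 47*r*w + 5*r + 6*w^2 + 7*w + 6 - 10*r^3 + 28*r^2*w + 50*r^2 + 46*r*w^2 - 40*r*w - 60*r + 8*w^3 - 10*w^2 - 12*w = -10*r^3 + r^2*(28*w + 51) + r*(46*w^2 + 7*w - 45) + 8*w^3 - 4*w^2 - 8*w + 4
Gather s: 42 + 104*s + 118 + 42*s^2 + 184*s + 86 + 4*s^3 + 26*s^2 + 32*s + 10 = 4*s^3 + 68*s^2 + 320*s + 256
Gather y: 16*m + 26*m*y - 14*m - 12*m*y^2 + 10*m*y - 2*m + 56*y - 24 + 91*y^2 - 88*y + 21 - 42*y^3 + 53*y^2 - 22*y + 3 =-42*y^3 + y^2*(144 - 12*m) + y*(36*m - 54)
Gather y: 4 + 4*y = 4*y + 4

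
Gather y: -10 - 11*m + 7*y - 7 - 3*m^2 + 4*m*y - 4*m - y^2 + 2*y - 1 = -3*m^2 - 15*m - y^2 + y*(4*m + 9) - 18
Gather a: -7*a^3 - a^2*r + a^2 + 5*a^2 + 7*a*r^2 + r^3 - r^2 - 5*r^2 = -7*a^3 + a^2*(6 - r) + 7*a*r^2 + r^3 - 6*r^2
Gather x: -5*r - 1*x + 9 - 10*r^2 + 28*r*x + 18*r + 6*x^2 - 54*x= -10*r^2 + 13*r + 6*x^2 + x*(28*r - 55) + 9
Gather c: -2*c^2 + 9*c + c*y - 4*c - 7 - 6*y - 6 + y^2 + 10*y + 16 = -2*c^2 + c*(y + 5) + y^2 + 4*y + 3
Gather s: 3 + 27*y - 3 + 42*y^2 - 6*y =42*y^2 + 21*y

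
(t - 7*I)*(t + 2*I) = t^2 - 5*I*t + 14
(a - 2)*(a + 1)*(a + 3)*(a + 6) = a^4 + 8*a^3 + 7*a^2 - 36*a - 36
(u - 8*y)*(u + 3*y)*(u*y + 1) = u^3*y - 5*u^2*y^2 + u^2 - 24*u*y^3 - 5*u*y - 24*y^2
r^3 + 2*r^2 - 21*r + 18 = (r - 3)*(r - 1)*(r + 6)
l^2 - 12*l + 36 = (l - 6)^2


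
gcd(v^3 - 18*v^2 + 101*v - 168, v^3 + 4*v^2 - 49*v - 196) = v - 7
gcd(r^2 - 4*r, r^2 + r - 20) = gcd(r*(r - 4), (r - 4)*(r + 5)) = r - 4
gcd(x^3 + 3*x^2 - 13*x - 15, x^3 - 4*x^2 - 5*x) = x + 1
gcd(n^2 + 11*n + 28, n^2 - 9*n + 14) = 1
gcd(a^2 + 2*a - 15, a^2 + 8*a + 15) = a + 5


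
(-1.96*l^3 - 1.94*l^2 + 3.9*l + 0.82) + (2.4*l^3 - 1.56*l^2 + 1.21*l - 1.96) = 0.44*l^3 - 3.5*l^2 + 5.11*l - 1.14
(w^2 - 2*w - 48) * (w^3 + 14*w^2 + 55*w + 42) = w^5 + 12*w^4 - 21*w^3 - 740*w^2 - 2724*w - 2016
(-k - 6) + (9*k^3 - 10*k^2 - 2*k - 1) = 9*k^3 - 10*k^2 - 3*k - 7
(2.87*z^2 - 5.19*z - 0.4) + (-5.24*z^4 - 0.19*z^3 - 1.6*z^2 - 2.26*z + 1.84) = -5.24*z^4 - 0.19*z^3 + 1.27*z^2 - 7.45*z + 1.44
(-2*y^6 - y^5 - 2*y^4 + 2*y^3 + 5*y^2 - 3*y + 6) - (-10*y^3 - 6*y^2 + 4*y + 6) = -2*y^6 - y^5 - 2*y^4 + 12*y^3 + 11*y^2 - 7*y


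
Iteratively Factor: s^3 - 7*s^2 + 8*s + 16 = (s - 4)*(s^2 - 3*s - 4) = (s - 4)*(s + 1)*(s - 4)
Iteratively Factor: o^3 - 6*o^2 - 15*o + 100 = (o - 5)*(o^2 - o - 20) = (o - 5)^2*(o + 4)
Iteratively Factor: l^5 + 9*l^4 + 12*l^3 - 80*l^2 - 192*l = (l + 4)*(l^4 + 5*l^3 - 8*l^2 - 48*l) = (l + 4)^2*(l^3 + l^2 - 12*l) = l*(l + 4)^2*(l^2 + l - 12) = l*(l + 4)^3*(l - 3)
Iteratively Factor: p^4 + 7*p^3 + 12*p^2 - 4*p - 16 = (p + 2)*(p^3 + 5*p^2 + 2*p - 8) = (p - 1)*(p + 2)*(p^2 + 6*p + 8) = (p - 1)*(p + 2)^2*(p + 4)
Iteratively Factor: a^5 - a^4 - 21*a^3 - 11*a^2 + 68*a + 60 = (a - 5)*(a^4 + 4*a^3 - a^2 - 16*a - 12) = (a - 5)*(a + 1)*(a^3 + 3*a^2 - 4*a - 12) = (a - 5)*(a + 1)*(a + 2)*(a^2 + a - 6) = (a - 5)*(a + 1)*(a + 2)*(a + 3)*(a - 2)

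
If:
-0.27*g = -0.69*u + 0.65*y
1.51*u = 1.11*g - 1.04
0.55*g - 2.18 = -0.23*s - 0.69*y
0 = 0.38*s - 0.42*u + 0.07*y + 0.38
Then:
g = 3.14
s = 0.72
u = 1.62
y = 0.42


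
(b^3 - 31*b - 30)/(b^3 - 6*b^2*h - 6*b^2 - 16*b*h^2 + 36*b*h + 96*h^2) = (b^2 + 6*b + 5)/(b^2 - 6*b*h - 16*h^2)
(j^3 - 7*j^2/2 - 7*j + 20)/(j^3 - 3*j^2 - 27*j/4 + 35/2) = 2*(j - 4)/(2*j - 7)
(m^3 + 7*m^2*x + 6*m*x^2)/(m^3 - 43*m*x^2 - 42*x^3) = m/(m - 7*x)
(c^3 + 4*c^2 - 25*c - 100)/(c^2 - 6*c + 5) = (c^2 + 9*c + 20)/(c - 1)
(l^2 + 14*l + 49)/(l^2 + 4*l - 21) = (l + 7)/(l - 3)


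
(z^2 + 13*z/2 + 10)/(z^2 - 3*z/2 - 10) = (z + 4)/(z - 4)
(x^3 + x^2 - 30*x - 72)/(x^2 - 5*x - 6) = (x^2 + 7*x + 12)/(x + 1)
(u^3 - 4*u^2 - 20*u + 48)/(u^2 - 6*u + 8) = (u^2 - 2*u - 24)/(u - 4)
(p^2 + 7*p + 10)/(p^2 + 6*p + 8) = (p + 5)/(p + 4)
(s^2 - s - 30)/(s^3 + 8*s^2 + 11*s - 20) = (s - 6)/(s^2 + 3*s - 4)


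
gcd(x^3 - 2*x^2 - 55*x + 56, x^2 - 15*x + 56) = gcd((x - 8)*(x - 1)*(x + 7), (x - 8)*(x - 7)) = x - 8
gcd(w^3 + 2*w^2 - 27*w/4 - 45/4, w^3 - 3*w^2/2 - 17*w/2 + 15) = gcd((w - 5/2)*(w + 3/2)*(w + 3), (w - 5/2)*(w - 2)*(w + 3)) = w^2 + w/2 - 15/2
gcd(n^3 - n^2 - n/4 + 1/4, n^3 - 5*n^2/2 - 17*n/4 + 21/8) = n - 1/2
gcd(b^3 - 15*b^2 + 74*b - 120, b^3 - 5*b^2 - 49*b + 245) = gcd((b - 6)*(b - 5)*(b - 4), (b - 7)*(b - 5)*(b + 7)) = b - 5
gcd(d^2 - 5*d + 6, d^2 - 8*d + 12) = d - 2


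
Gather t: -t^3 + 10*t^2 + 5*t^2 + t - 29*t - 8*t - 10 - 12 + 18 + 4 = -t^3 + 15*t^2 - 36*t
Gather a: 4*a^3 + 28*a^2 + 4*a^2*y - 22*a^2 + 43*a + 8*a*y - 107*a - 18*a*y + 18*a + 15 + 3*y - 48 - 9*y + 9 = 4*a^3 + a^2*(4*y + 6) + a*(-10*y - 46) - 6*y - 24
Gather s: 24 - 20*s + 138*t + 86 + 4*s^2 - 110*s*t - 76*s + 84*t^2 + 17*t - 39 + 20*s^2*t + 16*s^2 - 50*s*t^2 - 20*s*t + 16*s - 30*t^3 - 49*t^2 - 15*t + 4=s^2*(20*t + 20) + s*(-50*t^2 - 130*t - 80) - 30*t^3 + 35*t^2 + 140*t + 75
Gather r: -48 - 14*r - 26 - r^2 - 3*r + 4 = -r^2 - 17*r - 70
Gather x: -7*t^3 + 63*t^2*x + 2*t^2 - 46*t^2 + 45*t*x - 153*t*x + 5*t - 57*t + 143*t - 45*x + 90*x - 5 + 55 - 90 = -7*t^3 - 44*t^2 + 91*t + x*(63*t^2 - 108*t + 45) - 40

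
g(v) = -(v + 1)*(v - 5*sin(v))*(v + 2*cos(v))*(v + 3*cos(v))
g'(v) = -(1 - 3*sin(v))*(v + 1)*(v - 5*sin(v))*(v + 2*cos(v)) - (1 - 2*sin(v))*(v + 1)*(v - 5*sin(v))*(v + 3*cos(v)) - (1 - 5*cos(v))*(v + 1)*(v + 2*cos(v))*(v + 3*cos(v)) - (v - 5*sin(v))*(v + 2*cos(v))*(v + 3*cos(v)) = (v + 1)*(v - 5*sin(v))*(v + 2*cos(v))*(3*sin(v) - 1) + (v + 1)*(v - 5*sin(v))*(v + 3*cos(v))*(2*sin(v) - 1) + (v + 1)*(v + 2*cos(v))*(v + 3*cos(v))*(5*cos(v) - 1) - (v - 5*sin(v))*(v + 2*cos(v))*(v + 3*cos(v))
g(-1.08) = -0.01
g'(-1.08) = 0.27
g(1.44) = 26.73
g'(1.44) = -35.96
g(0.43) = 16.79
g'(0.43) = 47.62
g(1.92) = 8.96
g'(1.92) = -30.28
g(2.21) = 2.47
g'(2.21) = -14.45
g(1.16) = 34.16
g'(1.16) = -14.14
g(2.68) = 0.01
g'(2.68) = 0.61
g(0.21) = 6.86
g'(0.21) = 40.39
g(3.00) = -0.28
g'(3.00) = -6.39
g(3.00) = -0.28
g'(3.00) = -6.39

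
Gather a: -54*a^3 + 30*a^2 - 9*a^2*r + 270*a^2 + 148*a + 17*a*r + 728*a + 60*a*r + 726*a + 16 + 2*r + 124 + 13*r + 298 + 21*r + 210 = -54*a^3 + a^2*(300 - 9*r) + a*(77*r + 1602) + 36*r + 648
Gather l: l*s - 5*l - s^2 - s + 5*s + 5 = l*(s - 5) - s^2 + 4*s + 5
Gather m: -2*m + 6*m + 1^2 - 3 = 4*m - 2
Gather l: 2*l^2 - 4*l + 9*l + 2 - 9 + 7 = 2*l^2 + 5*l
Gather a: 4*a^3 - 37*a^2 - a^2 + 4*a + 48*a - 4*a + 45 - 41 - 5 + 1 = 4*a^3 - 38*a^2 + 48*a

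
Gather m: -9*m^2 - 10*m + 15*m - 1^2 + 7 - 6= -9*m^2 + 5*m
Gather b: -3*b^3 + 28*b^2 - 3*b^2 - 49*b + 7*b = -3*b^3 + 25*b^2 - 42*b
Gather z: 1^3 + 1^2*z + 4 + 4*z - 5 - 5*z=0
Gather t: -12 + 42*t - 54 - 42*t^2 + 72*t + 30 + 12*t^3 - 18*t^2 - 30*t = 12*t^3 - 60*t^2 + 84*t - 36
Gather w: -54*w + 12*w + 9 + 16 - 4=21 - 42*w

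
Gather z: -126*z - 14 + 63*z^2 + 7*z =63*z^2 - 119*z - 14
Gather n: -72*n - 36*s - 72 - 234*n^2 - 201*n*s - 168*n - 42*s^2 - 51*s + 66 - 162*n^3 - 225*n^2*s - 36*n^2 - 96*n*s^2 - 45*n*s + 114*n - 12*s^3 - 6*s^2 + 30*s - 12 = -162*n^3 + n^2*(-225*s - 270) + n*(-96*s^2 - 246*s - 126) - 12*s^3 - 48*s^2 - 57*s - 18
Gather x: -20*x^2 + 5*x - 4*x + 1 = -20*x^2 + x + 1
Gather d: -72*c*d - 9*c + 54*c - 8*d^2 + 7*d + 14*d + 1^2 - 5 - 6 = 45*c - 8*d^2 + d*(21 - 72*c) - 10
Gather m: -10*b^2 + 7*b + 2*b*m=-10*b^2 + 2*b*m + 7*b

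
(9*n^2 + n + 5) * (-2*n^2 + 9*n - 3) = -18*n^4 + 79*n^3 - 28*n^2 + 42*n - 15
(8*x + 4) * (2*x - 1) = 16*x^2 - 4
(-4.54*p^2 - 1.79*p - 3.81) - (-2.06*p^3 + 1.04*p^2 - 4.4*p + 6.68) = 2.06*p^3 - 5.58*p^2 + 2.61*p - 10.49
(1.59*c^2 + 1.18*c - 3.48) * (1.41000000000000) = 2.2419*c^2 + 1.6638*c - 4.9068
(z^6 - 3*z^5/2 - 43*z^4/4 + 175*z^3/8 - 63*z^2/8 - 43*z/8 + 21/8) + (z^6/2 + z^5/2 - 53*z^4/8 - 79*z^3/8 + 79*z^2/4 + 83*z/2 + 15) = 3*z^6/2 - z^5 - 139*z^4/8 + 12*z^3 + 95*z^2/8 + 289*z/8 + 141/8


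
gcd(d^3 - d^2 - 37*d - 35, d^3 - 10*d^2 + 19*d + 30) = d + 1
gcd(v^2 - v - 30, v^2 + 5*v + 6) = 1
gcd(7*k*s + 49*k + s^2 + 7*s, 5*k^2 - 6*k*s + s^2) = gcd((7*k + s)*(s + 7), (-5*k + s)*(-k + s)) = 1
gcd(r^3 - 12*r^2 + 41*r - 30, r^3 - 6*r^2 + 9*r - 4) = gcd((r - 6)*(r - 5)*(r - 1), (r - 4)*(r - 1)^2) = r - 1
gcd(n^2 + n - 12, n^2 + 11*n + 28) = n + 4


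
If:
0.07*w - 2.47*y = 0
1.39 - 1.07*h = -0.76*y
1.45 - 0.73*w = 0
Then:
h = 1.34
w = 1.99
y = 0.06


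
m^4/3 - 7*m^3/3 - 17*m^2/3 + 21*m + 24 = (m/3 + 1)*(m - 8)*(m - 3)*(m + 1)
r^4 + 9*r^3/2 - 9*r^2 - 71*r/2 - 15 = (r - 3)*(r + 1/2)*(r + 2)*(r + 5)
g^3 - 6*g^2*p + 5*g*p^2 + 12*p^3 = (g - 4*p)*(g - 3*p)*(g + p)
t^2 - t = t*(t - 1)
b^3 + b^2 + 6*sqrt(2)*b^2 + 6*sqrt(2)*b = b*(b + 1)*(b + 6*sqrt(2))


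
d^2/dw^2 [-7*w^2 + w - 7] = -14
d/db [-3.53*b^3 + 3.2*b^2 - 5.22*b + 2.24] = -10.59*b^2 + 6.4*b - 5.22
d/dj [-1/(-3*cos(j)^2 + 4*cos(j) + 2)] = 2*(3*cos(j) - 2)*sin(j)/(-3*cos(j)^2 + 4*cos(j) + 2)^2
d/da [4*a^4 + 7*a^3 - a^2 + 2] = a*(16*a^2 + 21*a - 2)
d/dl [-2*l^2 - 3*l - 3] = -4*l - 3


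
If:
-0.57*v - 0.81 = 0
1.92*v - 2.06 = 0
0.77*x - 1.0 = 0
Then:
No Solution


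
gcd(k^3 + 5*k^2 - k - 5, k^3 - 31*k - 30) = k^2 + 6*k + 5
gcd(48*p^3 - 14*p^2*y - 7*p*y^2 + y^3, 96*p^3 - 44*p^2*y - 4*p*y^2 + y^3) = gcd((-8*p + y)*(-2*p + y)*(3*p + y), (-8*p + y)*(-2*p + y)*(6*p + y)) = 16*p^2 - 10*p*y + y^2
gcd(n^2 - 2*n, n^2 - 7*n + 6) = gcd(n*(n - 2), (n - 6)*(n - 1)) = 1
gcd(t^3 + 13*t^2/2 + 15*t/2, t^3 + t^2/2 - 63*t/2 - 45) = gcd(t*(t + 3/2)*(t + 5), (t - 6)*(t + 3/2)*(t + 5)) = t^2 + 13*t/2 + 15/2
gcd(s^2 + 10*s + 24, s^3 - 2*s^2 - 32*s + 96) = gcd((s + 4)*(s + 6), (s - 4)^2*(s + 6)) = s + 6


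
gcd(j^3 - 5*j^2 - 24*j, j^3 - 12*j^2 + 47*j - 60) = 1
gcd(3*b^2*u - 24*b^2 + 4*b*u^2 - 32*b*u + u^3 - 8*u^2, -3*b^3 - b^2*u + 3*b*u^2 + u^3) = 3*b^2 + 4*b*u + u^2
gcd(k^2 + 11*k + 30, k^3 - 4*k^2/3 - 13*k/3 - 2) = 1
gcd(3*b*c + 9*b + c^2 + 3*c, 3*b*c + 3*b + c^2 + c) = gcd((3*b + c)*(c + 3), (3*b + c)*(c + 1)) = 3*b + c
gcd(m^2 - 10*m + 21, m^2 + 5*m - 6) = 1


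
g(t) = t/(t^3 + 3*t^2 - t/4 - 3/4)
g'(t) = t*(-3*t^2 - 6*t + 1/4)/(t^3 + 3*t^2 - t/4 - 3/4)^2 + 1/(t^3 + 3*t^2 - t/4 - 3/4)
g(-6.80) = 0.04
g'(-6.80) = 0.02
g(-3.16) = 2.03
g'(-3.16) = 13.35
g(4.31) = 0.03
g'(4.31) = -0.01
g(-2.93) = -5.02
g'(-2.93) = 69.92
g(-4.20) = 0.20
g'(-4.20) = 0.22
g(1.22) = 0.23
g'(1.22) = -0.32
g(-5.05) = 0.10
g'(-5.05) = 0.07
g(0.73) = 0.69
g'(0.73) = -2.81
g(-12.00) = 0.01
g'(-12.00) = 0.00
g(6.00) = 0.02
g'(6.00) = -0.00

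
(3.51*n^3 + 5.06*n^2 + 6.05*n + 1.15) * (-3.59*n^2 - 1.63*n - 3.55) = -12.6009*n^5 - 23.8867*n^4 - 42.4278*n^3 - 31.953*n^2 - 23.352*n - 4.0825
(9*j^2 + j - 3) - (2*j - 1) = 9*j^2 - j - 2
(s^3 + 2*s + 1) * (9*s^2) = 9*s^5 + 18*s^3 + 9*s^2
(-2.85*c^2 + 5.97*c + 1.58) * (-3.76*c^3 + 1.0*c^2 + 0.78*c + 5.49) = 10.716*c^5 - 25.2972*c^4 - 2.1938*c^3 - 9.4099*c^2 + 34.0077*c + 8.6742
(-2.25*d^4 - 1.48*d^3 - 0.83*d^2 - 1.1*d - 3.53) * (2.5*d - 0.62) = -5.625*d^5 - 2.305*d^4 - 1.1574*d^3 - 2.2354*d^2 - 8.143*d + 2.1886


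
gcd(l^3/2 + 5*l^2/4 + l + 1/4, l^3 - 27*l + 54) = 1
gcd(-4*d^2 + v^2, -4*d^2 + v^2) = -4*d^2 + v^2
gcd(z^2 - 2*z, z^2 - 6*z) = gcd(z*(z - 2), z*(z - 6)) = z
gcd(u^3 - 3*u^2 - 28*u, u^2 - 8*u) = u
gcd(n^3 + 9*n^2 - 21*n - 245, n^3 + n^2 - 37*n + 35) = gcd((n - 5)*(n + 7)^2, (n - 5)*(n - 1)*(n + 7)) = n^2 + 2*n - 35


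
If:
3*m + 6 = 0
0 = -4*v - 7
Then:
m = -2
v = -7/4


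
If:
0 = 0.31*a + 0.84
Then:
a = -2.71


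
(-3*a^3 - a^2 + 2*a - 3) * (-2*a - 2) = 6*a^4 + 8*a^3 - 2*a^2 + 2*a + 6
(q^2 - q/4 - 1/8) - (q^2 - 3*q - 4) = 11*q/4 + 31/8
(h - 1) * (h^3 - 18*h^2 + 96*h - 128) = h^4 - 19*h^3 + 114*h^2 - 224*h + 128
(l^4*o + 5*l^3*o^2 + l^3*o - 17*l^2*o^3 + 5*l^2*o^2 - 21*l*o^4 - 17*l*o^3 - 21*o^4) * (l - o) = l^5*o + 4*l^4*o^2 + l^4*o - 22*l^3*o^3 + 4*l^3*o^2 - 4*l^2*o^4 - 22*l^2*o^3 + 21*l*o^5 - 4*l*o^4 + 21*o^5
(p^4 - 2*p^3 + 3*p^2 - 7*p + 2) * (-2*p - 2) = -2*p^5 + 2*p^4 - 2*p^3 + 8*p^2 + 10*p - 4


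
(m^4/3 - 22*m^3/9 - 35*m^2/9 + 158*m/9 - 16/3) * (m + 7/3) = m^5/3 - 5*m^4/3 - 259*m^3/27 + 229*m^2/27 + 962*m/27 - 112/9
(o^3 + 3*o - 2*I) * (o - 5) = o^4 - 5*o^3 + 3*o^2 - 15*o - 2*I*o + 10*I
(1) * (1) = 1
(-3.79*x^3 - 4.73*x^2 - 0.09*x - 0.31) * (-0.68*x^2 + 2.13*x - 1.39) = 2.5772*x^5 - 4.8563*x^4 - 4.7456*x^3 + 6.5938*x^2 - 0.5352*x + 0.4309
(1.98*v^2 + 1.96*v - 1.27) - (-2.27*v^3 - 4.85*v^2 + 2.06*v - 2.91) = 2.27*v^3 + 6.83*v^2 - 0.1*v + 1.64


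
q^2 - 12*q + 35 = (q - 7)*(q - 5)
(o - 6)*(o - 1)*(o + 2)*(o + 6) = o^4 + o^3 - 38*o^2 - 36*o + 72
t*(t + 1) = t^2 + t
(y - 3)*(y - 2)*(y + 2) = y^3 - 3*y^2 - 4*y + 12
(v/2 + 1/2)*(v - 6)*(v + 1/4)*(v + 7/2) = v^4/2 - 5*v^3/8 - 191*v^2/16 - 215*v/16 - 21/8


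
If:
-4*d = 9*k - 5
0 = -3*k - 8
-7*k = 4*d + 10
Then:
No Solution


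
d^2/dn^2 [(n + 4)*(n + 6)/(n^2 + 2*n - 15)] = 2*(8*n^3 + 117*n^2 + 594*n + 981)/(n^6 + 6*n^5 - 33*n^4 - 172*n^3 + 495*n^2 + 1350*n - 3375)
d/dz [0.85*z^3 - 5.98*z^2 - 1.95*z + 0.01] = 2.55*z^2 - 11.96*z - 1.95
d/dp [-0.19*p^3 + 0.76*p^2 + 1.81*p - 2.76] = -0.57*p^2 + 1.52*p + 1.81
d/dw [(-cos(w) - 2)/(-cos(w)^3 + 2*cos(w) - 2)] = (3*cos(w)/2 + 3*cos(2*w) + cos(3*w)/2 - 3)*sin(w)/(cos(w)^3 - 2*cos(w) + 2)^2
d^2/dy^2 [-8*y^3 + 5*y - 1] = -48*y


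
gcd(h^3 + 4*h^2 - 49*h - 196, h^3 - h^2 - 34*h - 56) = h^2 - 3*h - 28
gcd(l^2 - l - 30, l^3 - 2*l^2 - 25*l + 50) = l + 5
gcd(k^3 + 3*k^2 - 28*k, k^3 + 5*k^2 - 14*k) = k^2 + 7*k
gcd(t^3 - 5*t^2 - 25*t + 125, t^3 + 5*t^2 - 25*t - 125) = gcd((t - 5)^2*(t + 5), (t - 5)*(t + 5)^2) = t^2 - 25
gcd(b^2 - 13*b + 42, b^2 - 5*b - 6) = b - 6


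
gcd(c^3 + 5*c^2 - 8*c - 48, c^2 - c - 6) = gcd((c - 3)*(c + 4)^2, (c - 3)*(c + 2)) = c - 3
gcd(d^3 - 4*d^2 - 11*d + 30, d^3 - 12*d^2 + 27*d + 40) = d - 5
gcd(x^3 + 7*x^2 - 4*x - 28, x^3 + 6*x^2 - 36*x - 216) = 1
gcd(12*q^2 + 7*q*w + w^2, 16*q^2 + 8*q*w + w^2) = 4*q + w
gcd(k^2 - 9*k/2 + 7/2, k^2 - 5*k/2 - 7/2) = k - 7/2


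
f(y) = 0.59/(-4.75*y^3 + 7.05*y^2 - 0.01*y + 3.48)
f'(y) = 0.59*(14.25*y^2 - 14.1*y + 0.01)/(-4.75*y^3 + 7.05*y^2 - 0.01*y + 3.48)^2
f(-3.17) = 0.00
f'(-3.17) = 0.00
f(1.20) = 0.11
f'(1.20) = 0.07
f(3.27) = -0.01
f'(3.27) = 0.01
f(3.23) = -0.01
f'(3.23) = 0.01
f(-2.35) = 0.01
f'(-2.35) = 0.01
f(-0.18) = 0.16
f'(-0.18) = 0.13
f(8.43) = -0.00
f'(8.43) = 0.00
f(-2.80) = 0.00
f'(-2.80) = 0.00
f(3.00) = -0.01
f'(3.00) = 0.01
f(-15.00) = 0.00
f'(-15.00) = 0.00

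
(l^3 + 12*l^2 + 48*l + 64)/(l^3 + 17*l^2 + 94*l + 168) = (l^2 + 8*l + 16)/(l^2 + 13*l + 42)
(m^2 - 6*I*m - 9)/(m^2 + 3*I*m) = (m^2 - 6*I*m - 9)/(m*(m + 3*I))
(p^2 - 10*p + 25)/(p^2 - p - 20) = (p - 5)/(p + 4)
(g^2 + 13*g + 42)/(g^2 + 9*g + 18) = (g + 7)/(g + 3)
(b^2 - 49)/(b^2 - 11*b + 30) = (b^2 - 49)/(b^2 - 11*b + 30)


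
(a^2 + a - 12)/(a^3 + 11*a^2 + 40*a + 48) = (a - 3)/(a^2 + 7*a + 12)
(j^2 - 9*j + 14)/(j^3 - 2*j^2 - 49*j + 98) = 1/(j + 7)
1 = 1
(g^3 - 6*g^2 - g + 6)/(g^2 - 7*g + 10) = (g^3 - 6*g^2 - g + 6)/(g^2 - 7*g + 10)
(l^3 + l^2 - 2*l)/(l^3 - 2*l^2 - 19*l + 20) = l*(l + 2)/(l^2 - l - 20)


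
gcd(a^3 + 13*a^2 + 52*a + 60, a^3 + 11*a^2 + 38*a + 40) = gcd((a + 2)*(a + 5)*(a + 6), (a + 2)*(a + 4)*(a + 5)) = a^2 + 7*a + 10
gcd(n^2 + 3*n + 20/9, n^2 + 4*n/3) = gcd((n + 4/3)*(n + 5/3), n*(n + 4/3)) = n + 4/3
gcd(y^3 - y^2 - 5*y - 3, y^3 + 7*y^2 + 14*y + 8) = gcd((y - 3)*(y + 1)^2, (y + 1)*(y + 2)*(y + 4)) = y + 1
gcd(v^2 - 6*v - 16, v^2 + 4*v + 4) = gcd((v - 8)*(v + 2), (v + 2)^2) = v + 2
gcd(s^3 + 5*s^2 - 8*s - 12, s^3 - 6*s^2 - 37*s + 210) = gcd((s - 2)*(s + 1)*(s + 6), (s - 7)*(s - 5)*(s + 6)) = s + 6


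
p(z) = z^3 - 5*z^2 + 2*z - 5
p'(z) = 3*z^2 - 10*z + 2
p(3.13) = -17.06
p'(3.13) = 0.09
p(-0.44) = -6.93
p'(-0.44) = 6.98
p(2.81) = -16.67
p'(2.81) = -2.41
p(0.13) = -4.82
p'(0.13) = 0.75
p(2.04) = -13.24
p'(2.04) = -5.92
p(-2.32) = -49.04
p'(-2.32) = 41.35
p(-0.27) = -5.92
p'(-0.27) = 4.92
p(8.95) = 329.30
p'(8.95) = 152.81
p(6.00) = 43.00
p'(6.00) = 50.00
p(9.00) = 337.00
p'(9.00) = 155.00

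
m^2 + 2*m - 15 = (m - 3)*(m + 5)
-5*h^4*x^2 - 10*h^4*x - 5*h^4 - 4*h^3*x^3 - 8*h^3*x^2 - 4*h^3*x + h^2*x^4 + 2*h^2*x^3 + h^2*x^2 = (-5*h + x)*(h + x)*(h*x + h)^2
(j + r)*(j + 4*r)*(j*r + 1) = j^3*r + 5*j^2*r^2 + j^2 + 4*j*r^3 + 5*j*r + 4*r^2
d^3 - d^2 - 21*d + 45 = (d - 3)^2*(d + 5)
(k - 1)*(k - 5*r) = k^2 - 5*k*r - k + 5*r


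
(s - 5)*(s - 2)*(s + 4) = s^3 - 3*s^2 - 18*s + 40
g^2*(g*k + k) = g^3*k + g^2*k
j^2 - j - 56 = (j - 8)*(j + 7)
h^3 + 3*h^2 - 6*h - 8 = (h - 2)*(h + 1)*(h + 4)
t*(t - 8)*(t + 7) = t^3 - t^2 - 56*t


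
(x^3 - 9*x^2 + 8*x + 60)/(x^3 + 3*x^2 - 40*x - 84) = (x - 5)/(x + 7)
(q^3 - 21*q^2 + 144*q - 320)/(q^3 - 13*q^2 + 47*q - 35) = (q^2 - 16*q + 64)/(q^2 - 8*q + 7)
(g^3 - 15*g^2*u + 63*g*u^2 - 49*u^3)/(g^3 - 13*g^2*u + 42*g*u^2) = (-g^2 + 8*g*u - 7*u^2)/(g*(-g + 6*u))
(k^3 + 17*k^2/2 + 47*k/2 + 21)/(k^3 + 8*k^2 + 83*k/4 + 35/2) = 2*(k + 3)/(2*k + 5)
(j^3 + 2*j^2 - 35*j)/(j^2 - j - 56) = j*(j - 5)/(j - 8)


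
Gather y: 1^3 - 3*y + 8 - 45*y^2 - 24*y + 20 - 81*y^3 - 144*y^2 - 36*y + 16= -81*y^3 - 189*y^2 - 63*y + 45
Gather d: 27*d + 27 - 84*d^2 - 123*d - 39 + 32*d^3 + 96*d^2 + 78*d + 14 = 32*d^3 + 12*d^2 - 18*d + 2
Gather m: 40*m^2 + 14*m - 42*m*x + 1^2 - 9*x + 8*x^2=40*m^2 + m*(14 - 42*x) + 8*x^2 - 9*x + 1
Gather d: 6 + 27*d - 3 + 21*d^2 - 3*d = 21*d^2 + 24*d + 3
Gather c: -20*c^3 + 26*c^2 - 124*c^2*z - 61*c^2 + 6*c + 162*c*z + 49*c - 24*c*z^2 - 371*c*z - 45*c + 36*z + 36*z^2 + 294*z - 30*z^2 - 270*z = -20*c^3 + c^2*(-124*z - 35) + c*(-24*z^2 - 209*z + 10) + 6*z^2 + 60*z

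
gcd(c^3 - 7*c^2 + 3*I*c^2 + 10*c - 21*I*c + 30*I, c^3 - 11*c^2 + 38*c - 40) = c^2 - 7*c + 10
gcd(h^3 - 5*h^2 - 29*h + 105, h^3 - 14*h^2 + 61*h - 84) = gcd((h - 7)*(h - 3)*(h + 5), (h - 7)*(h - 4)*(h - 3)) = h^2 - 10*h + 21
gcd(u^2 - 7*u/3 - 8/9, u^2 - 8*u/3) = u - 8/3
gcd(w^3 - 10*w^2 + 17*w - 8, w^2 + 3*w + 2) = 1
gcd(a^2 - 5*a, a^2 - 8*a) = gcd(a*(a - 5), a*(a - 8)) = a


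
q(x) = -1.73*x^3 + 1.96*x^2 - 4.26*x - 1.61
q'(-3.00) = -62.73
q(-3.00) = 75.52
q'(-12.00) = -798.66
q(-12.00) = 3321.19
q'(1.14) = -6.54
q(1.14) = -6.48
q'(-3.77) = -92.80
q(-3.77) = 135.01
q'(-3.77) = -92.80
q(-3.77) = 135.01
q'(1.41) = -9.05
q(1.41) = -8.57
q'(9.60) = -444.94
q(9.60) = -1392.47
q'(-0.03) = -4.38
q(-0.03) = -1.48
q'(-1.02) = -13.66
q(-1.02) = 6.61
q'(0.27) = -3.58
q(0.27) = -2.65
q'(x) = -5.19*x^2 + 3.92*x - 4.26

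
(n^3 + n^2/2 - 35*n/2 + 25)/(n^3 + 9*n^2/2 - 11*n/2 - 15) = (2*n - 5)/(2*n + 3)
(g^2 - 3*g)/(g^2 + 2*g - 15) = g/(g + 5)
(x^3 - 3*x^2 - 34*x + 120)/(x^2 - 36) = (x^2 - 9*x + 20)/(x - 6)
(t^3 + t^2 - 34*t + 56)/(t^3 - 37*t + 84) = (t - 2)/(t - 3)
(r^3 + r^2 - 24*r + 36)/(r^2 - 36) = (r^2 - 5*r + 6)/(r - 6)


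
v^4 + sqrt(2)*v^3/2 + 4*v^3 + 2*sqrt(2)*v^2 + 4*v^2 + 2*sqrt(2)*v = v*(v + 2)*(sqrt(2)*v/2 + sqrt(2))*(sqrt(2)*v + 1)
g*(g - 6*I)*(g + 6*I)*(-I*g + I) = -I*g^4 + I*g^3 - 36*I*g^2 + 36*I*g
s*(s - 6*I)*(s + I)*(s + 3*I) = s^4 - 2*I*s^3 + 21*s^2 + 18*I*s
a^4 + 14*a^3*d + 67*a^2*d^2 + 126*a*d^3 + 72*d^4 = (a + d)*(a + 3*d)*(a + 4*d)*(a + 6*d)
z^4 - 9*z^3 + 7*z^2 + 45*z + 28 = (z - 7)*(z - 4)*(z + 1)^2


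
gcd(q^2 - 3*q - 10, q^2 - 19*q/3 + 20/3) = q - 5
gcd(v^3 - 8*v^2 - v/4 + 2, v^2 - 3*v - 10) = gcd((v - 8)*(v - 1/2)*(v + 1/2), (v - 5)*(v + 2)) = 1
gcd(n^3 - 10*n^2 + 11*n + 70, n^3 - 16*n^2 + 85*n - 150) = n - 5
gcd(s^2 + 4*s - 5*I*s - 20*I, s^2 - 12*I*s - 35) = s - 5*I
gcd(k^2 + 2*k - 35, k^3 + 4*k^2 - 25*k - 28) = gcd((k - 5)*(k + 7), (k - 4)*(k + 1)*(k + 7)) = k + 7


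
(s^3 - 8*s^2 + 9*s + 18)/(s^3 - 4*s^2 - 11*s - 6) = (s - 3)/(s + 1)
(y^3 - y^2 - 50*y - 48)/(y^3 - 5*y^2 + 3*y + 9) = (y^2 - 2*y - 48)/(y^2 - 6*y + 9)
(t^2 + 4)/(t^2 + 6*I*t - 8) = (t - 2*I)/(t + 4*I)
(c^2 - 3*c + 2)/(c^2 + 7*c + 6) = (c^2 - 3*c + 2)/(c^2 + 7*c + 6)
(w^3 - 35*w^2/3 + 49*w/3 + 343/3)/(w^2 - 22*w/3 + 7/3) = (3*w^2 - 14*w - 49)/(3*w - 1)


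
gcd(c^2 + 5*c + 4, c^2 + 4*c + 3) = c + 1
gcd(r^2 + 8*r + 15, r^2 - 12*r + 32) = 1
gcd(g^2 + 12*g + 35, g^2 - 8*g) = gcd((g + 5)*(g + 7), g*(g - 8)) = 1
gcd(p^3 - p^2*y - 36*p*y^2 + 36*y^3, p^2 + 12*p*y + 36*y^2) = p + 6*y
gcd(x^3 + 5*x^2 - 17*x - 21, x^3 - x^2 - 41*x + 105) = x^2 + 4*x - 21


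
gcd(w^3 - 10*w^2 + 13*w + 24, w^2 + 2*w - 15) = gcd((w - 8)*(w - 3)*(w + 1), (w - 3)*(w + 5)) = w - 3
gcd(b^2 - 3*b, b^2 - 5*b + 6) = b - 3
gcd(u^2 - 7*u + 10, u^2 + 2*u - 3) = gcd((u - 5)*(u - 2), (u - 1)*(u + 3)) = 1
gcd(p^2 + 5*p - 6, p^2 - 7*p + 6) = p - 1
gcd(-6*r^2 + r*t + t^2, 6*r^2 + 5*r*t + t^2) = 3*r + t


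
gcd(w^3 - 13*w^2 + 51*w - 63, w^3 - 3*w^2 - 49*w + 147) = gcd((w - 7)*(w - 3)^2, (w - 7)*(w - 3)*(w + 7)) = w^2 - 10*w + 21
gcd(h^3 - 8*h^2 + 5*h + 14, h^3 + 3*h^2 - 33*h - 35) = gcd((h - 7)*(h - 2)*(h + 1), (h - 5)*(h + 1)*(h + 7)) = h + 1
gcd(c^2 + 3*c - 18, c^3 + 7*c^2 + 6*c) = c + 6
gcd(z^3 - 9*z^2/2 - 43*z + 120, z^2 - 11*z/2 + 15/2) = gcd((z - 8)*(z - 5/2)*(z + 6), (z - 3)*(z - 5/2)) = z - 5/2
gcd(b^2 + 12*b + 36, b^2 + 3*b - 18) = b + 6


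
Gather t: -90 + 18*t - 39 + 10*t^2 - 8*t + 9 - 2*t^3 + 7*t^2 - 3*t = -2*t^3 + 17*t^2 + 7*t - 120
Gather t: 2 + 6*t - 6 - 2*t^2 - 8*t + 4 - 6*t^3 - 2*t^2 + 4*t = -6*t^3 - 4*t^2 + 2*t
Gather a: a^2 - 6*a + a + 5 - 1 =a^2 - 5*a + 4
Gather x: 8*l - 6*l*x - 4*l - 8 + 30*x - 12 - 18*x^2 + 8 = 4*l - 18*x^2 + x*(30 - 6*l) - 12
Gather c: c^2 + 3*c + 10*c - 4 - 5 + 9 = c^2 + 13*c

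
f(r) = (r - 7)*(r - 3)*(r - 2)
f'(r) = (r - 7)*(r - 3) + (r - 7)*(r - 2) + (r - 3)*(r - 2) = 3*r^2 - 24*r + 41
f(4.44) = -8.99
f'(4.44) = -6.42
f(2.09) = 0.40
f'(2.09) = 3.94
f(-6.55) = -1106.39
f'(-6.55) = 326.91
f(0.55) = -22.91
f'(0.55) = 28.71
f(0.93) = -13.44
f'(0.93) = 21.27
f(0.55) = -22.91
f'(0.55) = 28.71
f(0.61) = -21.23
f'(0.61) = 27.48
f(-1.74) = -154.94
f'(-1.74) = 91.84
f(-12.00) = -3990.00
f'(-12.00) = 761.00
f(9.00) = 84.00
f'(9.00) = 68.00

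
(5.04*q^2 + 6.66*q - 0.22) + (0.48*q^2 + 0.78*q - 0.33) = 5.52*q^2 + 7.44*q - 0.55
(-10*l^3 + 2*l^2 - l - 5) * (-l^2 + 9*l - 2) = 10*l^5 - 92*l^4 + 39*l^3 - 8*l^2 - 43*l + 10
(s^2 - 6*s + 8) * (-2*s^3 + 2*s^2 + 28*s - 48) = -2*s^5 + 14*s^4 - 200*s^2 + 512*s - 384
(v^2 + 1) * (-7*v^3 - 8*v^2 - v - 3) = -7*v^5 - 8*v^4 - 8*v^3 - 11*v^2 - v - 3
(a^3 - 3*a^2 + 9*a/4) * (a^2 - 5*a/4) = a^5 - 17*a^4/4 + 6*a^3 - 45*a^2/16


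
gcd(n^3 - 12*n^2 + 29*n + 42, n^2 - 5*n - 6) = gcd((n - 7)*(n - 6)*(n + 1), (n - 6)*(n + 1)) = n^2 - 5*n - 6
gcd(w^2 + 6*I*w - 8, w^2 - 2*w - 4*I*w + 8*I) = 1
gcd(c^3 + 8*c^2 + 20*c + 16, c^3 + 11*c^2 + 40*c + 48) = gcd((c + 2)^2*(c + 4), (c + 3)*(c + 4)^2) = c + 4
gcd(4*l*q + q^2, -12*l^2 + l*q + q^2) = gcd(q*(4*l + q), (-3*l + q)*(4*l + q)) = 4*l + q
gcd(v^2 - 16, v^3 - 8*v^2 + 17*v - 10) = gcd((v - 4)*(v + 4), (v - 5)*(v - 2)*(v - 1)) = 1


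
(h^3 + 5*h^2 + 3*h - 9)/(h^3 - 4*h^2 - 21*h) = (h^2 + 2*h - 3)/(h*(h - 7))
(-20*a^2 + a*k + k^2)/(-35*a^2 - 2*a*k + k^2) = (4*a - k)/(7*a - k)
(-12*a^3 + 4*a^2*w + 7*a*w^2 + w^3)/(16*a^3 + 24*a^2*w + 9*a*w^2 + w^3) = (-12*a^3 + 4*a^2*w + 7*a*w^2 + w^3)/(16*a^3 + 24*a^2*w + 9*a*w^2 + w^3)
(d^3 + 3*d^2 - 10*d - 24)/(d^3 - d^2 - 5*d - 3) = (d^2 + 6*d + 8)/(d^2 + 2*d + 1)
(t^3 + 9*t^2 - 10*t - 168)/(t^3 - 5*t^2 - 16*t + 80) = (t^2 + 13*t + 42)/(t^2 - t - 20)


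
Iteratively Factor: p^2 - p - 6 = (p - 3)*(p + 2)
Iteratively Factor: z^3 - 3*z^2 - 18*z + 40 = (z + 4)*(z^2 - 7*z + 10) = (z - 2)*(z + 4)*(z - 5)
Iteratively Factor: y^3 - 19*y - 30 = (y + 2)*(y^2 - 2*y - 15) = (y + 2)*(y + 3)*(y - 5)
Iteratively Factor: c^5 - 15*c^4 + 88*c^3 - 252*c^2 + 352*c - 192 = (c - 4)*(c^4 - 11*c^3 + 44*c^2 - 76*c + 48) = (c - 4)^2*(c^3 - 7*c^2 + 16*c - 12) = (c - 4)^2*(c - 2)*(c^2 - 5*c + 6) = (c - 4)^2*(c - 3)*(c - 2)*(c - 2)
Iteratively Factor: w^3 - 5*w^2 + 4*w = (w - 4)*(w^2 - w) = (w - 4)*(w - 1)*(w)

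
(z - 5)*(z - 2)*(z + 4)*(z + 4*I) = z^4 - 3*z^3 + 4*I*z^3 - 18*z^2 - 12*I*z^2 + 40*z - 72*I*z + 160*I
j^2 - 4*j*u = j*(j - 4*u)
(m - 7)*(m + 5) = m^2 - 2*m - 35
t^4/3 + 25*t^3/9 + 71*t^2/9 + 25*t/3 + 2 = (t/3 + 1)*(t + 1/3)*(t + 2)*(t + 3)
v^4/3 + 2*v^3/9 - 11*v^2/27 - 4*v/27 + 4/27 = (v/3 + 1/3)*(v - 2/3)^2*(v + 1)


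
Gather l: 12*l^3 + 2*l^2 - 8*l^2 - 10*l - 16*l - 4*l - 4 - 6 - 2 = 12*l^3 - 6*l^2 - 30*l - 12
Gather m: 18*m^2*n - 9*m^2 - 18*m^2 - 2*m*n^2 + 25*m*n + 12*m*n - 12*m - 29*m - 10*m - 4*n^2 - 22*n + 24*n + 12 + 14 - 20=m^2*(18*n - 27) + m*(-2*n^2 + 37*n - 51) - 4*n^2 + 2*n + 6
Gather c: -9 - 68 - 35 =-112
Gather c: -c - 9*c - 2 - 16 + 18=-10*c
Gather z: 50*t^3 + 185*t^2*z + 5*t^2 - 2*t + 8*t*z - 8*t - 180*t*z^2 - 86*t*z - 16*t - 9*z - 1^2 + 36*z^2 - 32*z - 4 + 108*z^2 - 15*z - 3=50*t^3 + 5*t^2 - 26*t + z^2*(144 - 180*t) + z*(185*t^2 - 78*t - 56) - 8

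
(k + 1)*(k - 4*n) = k^2 - 4*k*n + k - 4*n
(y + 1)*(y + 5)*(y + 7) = y^3 + 13*y^2 + 47*y + 35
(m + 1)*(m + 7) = m^2 + 8*m + 7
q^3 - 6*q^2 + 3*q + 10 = (q - 5)*(q - 2)*(q + 1)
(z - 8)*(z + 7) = z^2 - z - 56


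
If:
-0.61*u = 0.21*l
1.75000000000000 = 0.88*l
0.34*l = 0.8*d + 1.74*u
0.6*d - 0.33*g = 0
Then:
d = 2.33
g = 4.24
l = 1.99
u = -0.68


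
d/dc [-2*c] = -2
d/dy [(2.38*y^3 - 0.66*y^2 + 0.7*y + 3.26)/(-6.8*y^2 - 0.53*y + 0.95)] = (-16.184*y^4 - 2.5228*y^3 + 11.8928*y^2 + 43.082*y + 2.3928)/(46.24*y^4 + 7.208*y^3 - 12.6391*y^2 - 1.007*y + 0.9025)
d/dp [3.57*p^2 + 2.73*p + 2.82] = 7.14*p + 2.73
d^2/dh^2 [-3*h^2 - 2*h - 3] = -6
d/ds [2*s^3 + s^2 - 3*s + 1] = 6*s^2 + 2*s - 3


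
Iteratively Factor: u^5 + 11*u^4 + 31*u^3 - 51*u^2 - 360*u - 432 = (u + 4)*(u^4 + 7*u^3 + 3*u^2 - 63*u - 108) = (u + 3)*(u + 4)*(u^3 + 4*u^2 - 9*u - 36) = (u + 3)*(u + 4)^2*(u^2 - 9) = (u - 3)*(u + 3)*(u + 4)^2*(u + 3)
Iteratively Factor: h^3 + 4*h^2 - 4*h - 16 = (h - 2)*(h^2 + 6*h + 8) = (h - 2)*(h + 2)*(h + 4)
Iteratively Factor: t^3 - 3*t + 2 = (t - 1)*(t^2 + t - 2) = (t - 1)*(t + 2)*(t - 1)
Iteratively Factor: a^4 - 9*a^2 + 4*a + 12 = (a + 1)*(a^3 - a^2 - 8*a + 12) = (a + 1)*(a + 3)*(a^2 - 4*a + 4) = (a - 2)*(a + 1)*(a + 3)*(a - 2)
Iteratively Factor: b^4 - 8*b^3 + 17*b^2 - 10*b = (b - 1)*(b^3 - 7*b^2 + 10*b) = b*(b - 1)*(b^2 - 7*b + 10) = b*(b - 5)*(b - 1)*(b - 2)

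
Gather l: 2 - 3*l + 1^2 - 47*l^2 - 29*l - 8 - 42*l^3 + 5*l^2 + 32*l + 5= -42*l^3 - 42*l^2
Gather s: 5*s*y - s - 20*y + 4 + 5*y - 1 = s*(5*y - 1) - 15*y + 3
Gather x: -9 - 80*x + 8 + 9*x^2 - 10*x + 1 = 9*x^2 - 90*x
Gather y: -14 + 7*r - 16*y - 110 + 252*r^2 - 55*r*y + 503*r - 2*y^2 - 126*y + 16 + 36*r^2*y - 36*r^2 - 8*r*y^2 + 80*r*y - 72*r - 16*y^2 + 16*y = 216*r^2 + 438*r + y^2*(-8*r - 18) + y*(36*r^2 + 25*r - 126) - 108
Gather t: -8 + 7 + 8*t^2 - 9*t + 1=8*t^2 - 9*t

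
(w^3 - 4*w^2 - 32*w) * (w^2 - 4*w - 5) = w^5 - 8*w^4 - 21*w^3 + 148*w^2 + 160*w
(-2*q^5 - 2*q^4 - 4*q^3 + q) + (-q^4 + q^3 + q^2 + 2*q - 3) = -2*q^5 - 3*q^4 - 3*q^3 + q^2 + 3*q - 3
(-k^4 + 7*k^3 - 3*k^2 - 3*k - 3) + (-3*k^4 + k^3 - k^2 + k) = -4*k^4 + 8*k^3 - 4*k^2 - 2*k - 3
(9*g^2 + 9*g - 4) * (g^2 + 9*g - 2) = 9*g^4 + 90*g^3 + 59*g^2 - 54*g + 8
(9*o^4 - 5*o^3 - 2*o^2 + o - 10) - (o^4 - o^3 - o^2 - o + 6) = 8*o^4 - 4*o^3 - o^2 + 2*o - 16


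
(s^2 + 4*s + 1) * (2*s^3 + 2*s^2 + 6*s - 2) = 2*s^5 + 10*s^4 + 16*s^3 + 24*s^2 - 2*s - 2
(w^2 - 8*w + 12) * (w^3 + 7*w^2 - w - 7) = w^5 - w^4 - 45*w^3 + 85*w^2 + 44*w - 84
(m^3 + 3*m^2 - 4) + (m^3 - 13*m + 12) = 2*m^3 + 3*m^2 - 13*m + 8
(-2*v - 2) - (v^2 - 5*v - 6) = -v^2 + 3*v + 4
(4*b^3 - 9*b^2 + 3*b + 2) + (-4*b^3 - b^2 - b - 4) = -10*b^2 + 2*b - 2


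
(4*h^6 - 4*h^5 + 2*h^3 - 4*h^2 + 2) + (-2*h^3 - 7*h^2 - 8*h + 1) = 4*h^6 - 4*h^5 - 11*h^2 - 8*h + 3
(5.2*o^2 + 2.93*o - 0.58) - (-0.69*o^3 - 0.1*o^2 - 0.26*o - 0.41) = 0.69*o^3 + 5.3*o^2 + 3.19*o - 0.17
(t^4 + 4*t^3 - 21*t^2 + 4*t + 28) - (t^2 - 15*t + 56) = t^4 + 4*t^3 - 22*t^2 + 19*t - 28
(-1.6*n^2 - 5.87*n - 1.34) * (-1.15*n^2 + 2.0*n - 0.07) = 1.84*n^4 + 3.5505*n^3 - 10.087*n^2 - 2.2691*n + 0.0938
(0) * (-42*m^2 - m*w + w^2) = 0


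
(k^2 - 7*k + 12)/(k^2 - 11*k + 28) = (k - 3)/(k - 7)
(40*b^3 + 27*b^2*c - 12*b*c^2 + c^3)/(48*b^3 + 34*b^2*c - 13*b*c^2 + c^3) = (5*b - c)/(6*b - c)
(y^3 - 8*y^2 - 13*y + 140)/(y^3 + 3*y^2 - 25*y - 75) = (y^2 - 3*y - 28)/(y^2 + 8*y + 15)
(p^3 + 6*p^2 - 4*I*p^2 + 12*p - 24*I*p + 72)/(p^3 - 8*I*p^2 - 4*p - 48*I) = (p + 6)/(p - 4*I)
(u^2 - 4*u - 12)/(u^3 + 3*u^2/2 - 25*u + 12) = 2*(u^2 - 4*u - 12)/(2*u^3 + 3*u^2 - 50*u + 24)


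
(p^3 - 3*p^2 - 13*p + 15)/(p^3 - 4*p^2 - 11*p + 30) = (p - 1)/(p - 2)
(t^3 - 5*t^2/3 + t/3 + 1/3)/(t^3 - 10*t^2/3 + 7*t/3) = (3*t^2 - 2*t - 1)/(t*(3*t - 7))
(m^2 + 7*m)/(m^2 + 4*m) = (m + 7)/(m + 4)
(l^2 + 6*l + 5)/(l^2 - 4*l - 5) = (l + 5)/(l - 5)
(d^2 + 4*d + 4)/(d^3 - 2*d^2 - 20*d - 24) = 1/(d - 6)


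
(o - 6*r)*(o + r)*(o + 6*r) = o^3 + o^2*r - 36*o*r^2 - 36*r^3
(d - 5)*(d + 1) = d^2 - 4*d - 5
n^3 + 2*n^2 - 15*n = n*(n - 3)*(n + 5)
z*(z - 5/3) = z^2 - 5*z/3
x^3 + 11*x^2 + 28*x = x*(x + 4)*(x + 7)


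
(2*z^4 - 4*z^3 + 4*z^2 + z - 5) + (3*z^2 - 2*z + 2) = 2*z^4 - 4*z^3 + 7*z^2 - z - 3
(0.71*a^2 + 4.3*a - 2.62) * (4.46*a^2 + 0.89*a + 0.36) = 3.1666*a^4 + 19.8099*a^3 - 7.6026*a^2 - 0.7838*a - 0.9432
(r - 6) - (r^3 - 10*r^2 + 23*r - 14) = -r^3 + 10*r^2 - 22*r + 8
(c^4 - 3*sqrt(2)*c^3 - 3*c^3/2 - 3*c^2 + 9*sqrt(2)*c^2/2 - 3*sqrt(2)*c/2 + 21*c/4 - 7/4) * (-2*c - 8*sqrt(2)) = -2*c^5 - 2*sqrt(2)*c^4 + 3*c^4 + 3*sqrt(2)*c^3 + 54*c^3 - 165*c^2/2 + 27*sqrt(2)*c^2 - 42*sqrt(2)*c + 55*c/2 + 14*sqrt(2)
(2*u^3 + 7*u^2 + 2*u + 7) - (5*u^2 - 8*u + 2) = 2*u^3 + 2*u^2 + 10*u + 5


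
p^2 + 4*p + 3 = (p + 1)*(p + 3)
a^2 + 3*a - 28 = (a - 4)*(a + 7)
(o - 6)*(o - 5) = o^2 - 11*o + 30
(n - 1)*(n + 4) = n^2 + 3*n - 4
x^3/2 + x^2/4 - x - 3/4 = (x/2 + 1/2)*(x - 3/2)*(x + 1)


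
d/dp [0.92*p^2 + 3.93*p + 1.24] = 1.84*p + 3.93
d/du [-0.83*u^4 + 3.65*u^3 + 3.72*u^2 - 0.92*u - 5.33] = -3.32*u^3 + 10.95*u^2 + 7.44*u - 0.92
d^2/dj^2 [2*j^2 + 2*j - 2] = 4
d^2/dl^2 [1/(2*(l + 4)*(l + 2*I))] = ((l + 4)^2 + (l + 4)*(l + 2*I) + (l + 2*I)^2)/((l + 4)^3*(l + 2*I)^3)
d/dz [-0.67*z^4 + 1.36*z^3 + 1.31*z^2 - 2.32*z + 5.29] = -2.68*z^3 + 4.08*z^2 + 2.62*z - 2.32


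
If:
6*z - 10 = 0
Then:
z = 5/3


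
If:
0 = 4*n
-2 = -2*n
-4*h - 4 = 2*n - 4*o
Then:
No Solution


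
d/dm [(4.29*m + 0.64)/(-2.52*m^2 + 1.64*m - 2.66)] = (10.8108*m^2 + 3.2256*m - 12.461)/(6.3504*m^4 - 8.2656*m^3 + 16.096*m^2 - 8.7248*m + 7.0756)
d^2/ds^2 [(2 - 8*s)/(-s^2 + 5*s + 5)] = 4*(3*(7 - 4*s)*(-s^2 + 5*s + 5) - (2*s - 5)^2*(4*s - 1))/(-s^2 + 5*s + 5)^3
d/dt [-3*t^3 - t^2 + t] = -9*t^2 - 2*t + 1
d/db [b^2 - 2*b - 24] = 2*b - 2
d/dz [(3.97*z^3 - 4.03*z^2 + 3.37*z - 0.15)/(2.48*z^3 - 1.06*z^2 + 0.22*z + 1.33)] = (5.7862*z^4 - 14.9684*z^3 + 19.6419*z^2 - 11.0378*z + 4.5151)/(6.1504*z^6 - 5.2576*z^5 + 2.2148*z^4 + 6.1304*z^3 - 2.7712*z^2 + 0.5852*z + 1.7689)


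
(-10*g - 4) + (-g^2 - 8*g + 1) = -g^2 - 18*g - 3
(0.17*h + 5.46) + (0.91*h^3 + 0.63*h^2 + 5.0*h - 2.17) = 0.91*h^3 + 0.63*h^2 + 5.17*h + 3.29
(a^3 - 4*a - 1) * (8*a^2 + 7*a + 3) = 8*a^5 + 7*a^4 - 29*a^3 - 36*a^2 - 19*a - 3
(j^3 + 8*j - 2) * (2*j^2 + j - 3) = 2*j^5 + j^4 + 13*j^3 + 4*j^2 - 26*j + 6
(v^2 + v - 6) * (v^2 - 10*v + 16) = v^4 - 9*v^3 + 76*v - 96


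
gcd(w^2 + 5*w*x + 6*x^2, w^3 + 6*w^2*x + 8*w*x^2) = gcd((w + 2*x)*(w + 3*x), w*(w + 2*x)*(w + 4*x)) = w + 2*x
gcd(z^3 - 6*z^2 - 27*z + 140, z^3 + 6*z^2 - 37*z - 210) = z + 5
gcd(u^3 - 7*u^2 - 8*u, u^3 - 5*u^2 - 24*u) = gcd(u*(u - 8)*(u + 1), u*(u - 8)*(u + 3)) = u^2 - 8*u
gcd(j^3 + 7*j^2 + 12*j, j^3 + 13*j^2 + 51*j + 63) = j + 3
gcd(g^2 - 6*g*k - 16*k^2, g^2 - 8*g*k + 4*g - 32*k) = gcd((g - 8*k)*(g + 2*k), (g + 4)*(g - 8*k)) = g - 8*k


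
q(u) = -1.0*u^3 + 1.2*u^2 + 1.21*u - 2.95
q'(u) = -3.0*u^2 + 2.4*u + 1.21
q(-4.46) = 104.24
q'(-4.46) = -69.17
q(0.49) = -2.19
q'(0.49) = 1.67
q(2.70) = -10.62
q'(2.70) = -14.18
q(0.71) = -1.84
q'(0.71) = 1.40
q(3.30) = -21.83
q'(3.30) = -23.54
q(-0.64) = -2.97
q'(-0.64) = -1.55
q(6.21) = -188.64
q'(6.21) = -99.58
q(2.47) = -7.71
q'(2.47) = -11.16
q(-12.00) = 1883.33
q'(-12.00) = -459.59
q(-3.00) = 31.22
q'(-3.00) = -32.99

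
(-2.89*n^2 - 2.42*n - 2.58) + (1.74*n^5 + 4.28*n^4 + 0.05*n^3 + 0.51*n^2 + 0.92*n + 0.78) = 1.74*n^5 + 4.28*n^4 + 0.05*n^3 - 2.38*n^2 - 1.5*n - 1.8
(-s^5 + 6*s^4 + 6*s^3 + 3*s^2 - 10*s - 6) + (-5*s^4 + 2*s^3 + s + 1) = -s^5 + s^4 + 8*s^3 + 3*s^2 - 9*s - 5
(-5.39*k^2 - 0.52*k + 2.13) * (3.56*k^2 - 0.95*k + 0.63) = -19.1884*k^4 + 3.2693*k^3 + 4.6811*k^2 - 2.3511*k + 1.3419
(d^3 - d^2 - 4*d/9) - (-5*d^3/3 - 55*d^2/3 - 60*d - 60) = 8*d^3/3 + 52*d^2/3 + 536*d/9 + 60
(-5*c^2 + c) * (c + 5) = -5*c^3 - 24*c^2 + 5*c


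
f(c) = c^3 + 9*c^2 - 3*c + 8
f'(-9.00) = 78.00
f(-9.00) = 35.00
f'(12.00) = 645.00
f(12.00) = 2996.00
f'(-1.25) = -20.81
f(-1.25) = 23.86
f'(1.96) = 43.80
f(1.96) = 44.22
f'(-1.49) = -23.16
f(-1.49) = 29.14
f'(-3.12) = -29.96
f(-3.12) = 74.60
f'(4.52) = 139.65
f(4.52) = 270.66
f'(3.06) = 80.17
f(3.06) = 111.75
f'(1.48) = 30.21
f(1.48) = 26.52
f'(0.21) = 0.91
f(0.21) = 7.78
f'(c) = 3*c^2 + 18*c - 3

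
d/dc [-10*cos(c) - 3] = 10*sin(c)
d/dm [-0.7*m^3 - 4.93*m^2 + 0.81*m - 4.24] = -2.1*m^2 - 9.86*m + 0.81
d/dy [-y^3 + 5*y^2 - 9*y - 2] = -3*y^2 + 10*y - 9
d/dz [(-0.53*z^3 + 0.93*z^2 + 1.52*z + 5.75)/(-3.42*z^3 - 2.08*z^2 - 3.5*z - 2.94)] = (4.283*z^4 + 14.1068*z^3 + 63.5762*z^2 + 18.4516*z + 15.6562)/(11.6964*z^6 + 14.2272*z^5 + 28.2664*z^4 + 34.6696*z^3 + 24.4804*z^2 + 20.58*z + 8.6436)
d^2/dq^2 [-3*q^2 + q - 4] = -6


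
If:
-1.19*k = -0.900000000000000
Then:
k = 0.76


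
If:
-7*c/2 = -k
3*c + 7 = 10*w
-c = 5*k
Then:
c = 0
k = 0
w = 7/10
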